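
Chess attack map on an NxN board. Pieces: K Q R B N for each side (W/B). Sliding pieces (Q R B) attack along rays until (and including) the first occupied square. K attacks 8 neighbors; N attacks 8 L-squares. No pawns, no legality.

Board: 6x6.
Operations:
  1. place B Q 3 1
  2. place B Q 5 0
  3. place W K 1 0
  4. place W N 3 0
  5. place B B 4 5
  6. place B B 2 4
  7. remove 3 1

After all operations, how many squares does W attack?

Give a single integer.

Op 1: place BQ@(3,1)
Op 2: place BQ@(5,0)
Op 3: place WK@(1,0)
Op 4: place WN@(3,0)
Op 5: place BB@(4,5)
Op 6: place BB@(2,4)
Op 7: remove (3,1)
Per-piece attacks for W:
  WK@(1,0): attacks (1,1) (2,0) (0,0) (2,1) (0,1)
  WN@(3,0): attacks (4,2) (5,1) (2,2) (1,1)
Union (8 distinct): (0,0) (0,1) (1,1) (2,0) (2,1) (2,2) (4,2) (5,1)

Answer: 8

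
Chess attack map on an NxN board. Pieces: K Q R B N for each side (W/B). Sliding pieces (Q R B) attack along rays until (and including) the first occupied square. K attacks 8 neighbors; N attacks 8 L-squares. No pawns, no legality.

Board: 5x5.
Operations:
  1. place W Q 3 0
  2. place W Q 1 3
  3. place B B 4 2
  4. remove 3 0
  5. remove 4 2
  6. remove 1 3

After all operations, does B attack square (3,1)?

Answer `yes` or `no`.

Answer: no

Derivation:
Op 1: place WQ@(3,0)
Op 2: place WQ@(1,3)
Op 3: place BB@(4,2)
Op 4: remove (3,0)
Op 5: remove (4,2)
Op 6: remove (1,3)
Per-piece attacks for B:
B attacks (3,1): no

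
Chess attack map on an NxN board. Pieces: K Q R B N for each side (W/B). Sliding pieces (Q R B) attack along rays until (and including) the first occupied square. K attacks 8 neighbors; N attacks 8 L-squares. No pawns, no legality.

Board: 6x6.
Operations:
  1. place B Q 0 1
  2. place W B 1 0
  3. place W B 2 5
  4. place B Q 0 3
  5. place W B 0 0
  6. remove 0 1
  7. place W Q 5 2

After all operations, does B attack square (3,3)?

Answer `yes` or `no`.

Answer: yes

Derivation:
Op 1: place BQ@(0,1)
Op 2: place WB@(1,0)
Op 3: place WB@(2,5)
Op 4: place BQ@(0,3)
Op 5: place WB@(0,0)
Op 6: remove (0,1)
Op 7: place WQ@(5,2)
Per-piece attacks for B:
  BQ@(0,3): attacks (0,4) (0,5) (0,2) (0,1) (0,0) (1,3) (2,3) (3,3) (4,3) (5,3) (1,4) (2,5) (1,2) (2,1) (3,0) [ray(0,-1) blocked at (0,0); ray(1,1) blocked at (2,5)]
B attacks (3,3): yes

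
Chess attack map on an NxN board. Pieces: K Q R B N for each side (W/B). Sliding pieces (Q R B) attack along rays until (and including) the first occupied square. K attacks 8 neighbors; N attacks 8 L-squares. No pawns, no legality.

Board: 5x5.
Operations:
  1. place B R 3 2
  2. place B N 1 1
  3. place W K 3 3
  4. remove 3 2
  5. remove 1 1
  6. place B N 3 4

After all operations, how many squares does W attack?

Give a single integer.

Op 1: place BR@(3,2)
Op 2: place BN@(1,1)
Op 3: place WK@(3,3)
Op 4: remove (3,2)
Op 5: remove (1,1)
Op 6: place BN@(3,4)
Per-piece attacks for W:
  WK@(3,3): attacks (3,4) (3,2) (4,3) (2,3) (4,4) (4,2) (2,4) (2,2)
Union (8 distinct): (2,2) (2,3) (2,4) (3,2) (3,4) (4,2) (4,3) (4,4)

Answer: 8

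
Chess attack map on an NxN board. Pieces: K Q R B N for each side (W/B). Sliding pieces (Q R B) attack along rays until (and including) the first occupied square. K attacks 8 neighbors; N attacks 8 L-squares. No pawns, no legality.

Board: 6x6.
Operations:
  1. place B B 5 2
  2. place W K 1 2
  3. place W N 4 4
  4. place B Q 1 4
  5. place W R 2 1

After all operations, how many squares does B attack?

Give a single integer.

Op 1: place BB@(5,2)
Op 2: place WK@(1,2)
Op 3: place WN@(4,4)
Op 4: place BQ@(1,4)
Op 5: place WR@(2,1)
Per-piece attacks for B:
  BQ@(1,4): attacks (1,5) (1,3) (1,2) (2,4) (3,4) (4,4) (0,4) (2,5) (2,3) (3,2) (4,1) (5,0) (0,5) (0,3) [ray(0,-1) blocked at (1,2); ray(1,0) blocked at (4,4)]
  BB@(5,2): attacks (4,3) (3,4) (2,5) (4,1) (3,0)
Union (16 distinct): (0,3) (0,4) (0,5) (1,2) (1,3) (1,5) (2,3) (2,4) (2,5) (3,0) (3,2) (3,4) (4,1) (4,3) (4,4) (5,0)

Answer: 16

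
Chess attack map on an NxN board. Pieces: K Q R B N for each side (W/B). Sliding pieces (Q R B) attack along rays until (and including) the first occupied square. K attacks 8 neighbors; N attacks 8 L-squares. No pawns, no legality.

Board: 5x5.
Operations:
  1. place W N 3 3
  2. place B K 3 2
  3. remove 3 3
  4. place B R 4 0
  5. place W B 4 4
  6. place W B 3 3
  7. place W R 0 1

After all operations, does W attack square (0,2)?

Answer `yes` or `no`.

Op 1: place WN@(3,3)
Op 2: place BK@(3,2)
Op 3: remove (3,3)
Op 4: place BR@(4,0)
Op 5: place WB@(4,4)
Op 6: place WB@(3,3)
Op 7: place WR@(0,1)
Per-piece attacks for W:
  WR@(0,1): attacks (0,2) (0,3) (0,4) (0,0) (1,1) (2,1) (3,1) (4,1)
  WB@(3,3): attacks (4,4) (4,2) (2,4) (2,2) (1,1) (0,0) [ray(1,1) blocked at (4,4)]
  WB@(4,4): attacks (3,3) [ray(-1,-1) blocked at (3,3)]
W attacks (0,2): yes

Answer: yes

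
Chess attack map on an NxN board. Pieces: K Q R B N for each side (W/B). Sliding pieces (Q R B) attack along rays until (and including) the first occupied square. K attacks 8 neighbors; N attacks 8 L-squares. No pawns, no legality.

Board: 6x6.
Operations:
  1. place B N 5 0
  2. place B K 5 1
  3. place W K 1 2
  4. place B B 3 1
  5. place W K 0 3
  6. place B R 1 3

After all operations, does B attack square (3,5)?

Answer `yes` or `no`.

Answer: no

Derivation:
Op 1: place BN@(5,0)
Op 2: place BK@(5,1)
Op 3: place WK@(1,2)
Op 4: place BB@(3,1)
Op 5: place WK@(0,3)
Op 6: place BR@(1,3)
Per-piece attacks for B:
  BR@(1,3): attacks (1,4) (1,5) (1,2) (2,3) (3,3) (4,3) (5,3) (0,3) [ray(0,-1) blocked at (1,2); ray(-1,0) blocked at (0,3)]
  BB@(3,1): attacks (4,2) (5,3) (4,0) (2,2) (1,3) (2,0) [ray(-1,1) blocked at (1,3)]
  BN@(5,0): attacks (4,2) (3,1)
  BK@(5,1): attacks (5,2) (5,0) (4,1) (4,2) (4,0)
B attacks (3,5): no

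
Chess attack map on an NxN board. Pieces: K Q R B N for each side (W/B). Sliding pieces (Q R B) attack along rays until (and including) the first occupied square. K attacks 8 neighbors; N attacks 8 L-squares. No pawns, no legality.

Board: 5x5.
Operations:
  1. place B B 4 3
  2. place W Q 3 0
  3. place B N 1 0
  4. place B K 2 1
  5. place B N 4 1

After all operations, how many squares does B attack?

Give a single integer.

Op 1: place BB@(4,3)
Op 2: place WQ@(3,0)
Op 3: place BN@(1,0)
Op 4: place BK@(2,1)
Op 5: place BN@(4,1)
Per-piece attacks for B:
  BN@(1,0): attacks (2,2) (3,1) (0,2)
  BK@(2,1): attacks (2,2) (2,0) (3,1) (1,1) (3,2) (3,0) (1,2) (1,0)
  BN@(4,1): attacks (3,3) (2,2) (2,0)
  BB@(4,3): attacks (3,4) (3,2) (2,1) [ray(-1,-1) blocked at (2,1)]
Union (12 distinct): (0,2) (1,0) (1,1) (1,2) (2,0) (2,1) (2,2) (3,0) (3,1) (3,2) (3,3) (3,4)

Answer: 12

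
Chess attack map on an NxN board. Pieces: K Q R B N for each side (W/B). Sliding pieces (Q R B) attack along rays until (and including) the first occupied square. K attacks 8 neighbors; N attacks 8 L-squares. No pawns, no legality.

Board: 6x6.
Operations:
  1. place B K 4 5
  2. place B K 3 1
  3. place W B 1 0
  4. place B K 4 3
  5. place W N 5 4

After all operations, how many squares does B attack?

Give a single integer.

Op 1: place BK@(4,5)
Op 2: place BK@(3,1)
Op 3: place WB@(1,0)
Op 4: place BK@(4,3)
Op 5: place WN@(5,4)
Per-piece attacks for B:
  BK@(3,1): attacks (3,2) (3,0) (4,1) (2,1) (4,2) (4,0) (2,2) (2,0)
  BK@(4,3): attacks (4,4) (4,2) (5,3) (3,3) (5,4) (5,2) (3,4) (3,2)
  BK@(4,5): attacks (4,4) (5,5) (3,5) (5,4) (3,4)
Union (16 distinct): (2,0) (2,1) (2,2) (3,0) (3,2) (3,3) (3,4) (3,5) (4,0) (4,1) (4,2) (4,4) (5,2) (5,3) (5,4) (5,5)

Answer: 16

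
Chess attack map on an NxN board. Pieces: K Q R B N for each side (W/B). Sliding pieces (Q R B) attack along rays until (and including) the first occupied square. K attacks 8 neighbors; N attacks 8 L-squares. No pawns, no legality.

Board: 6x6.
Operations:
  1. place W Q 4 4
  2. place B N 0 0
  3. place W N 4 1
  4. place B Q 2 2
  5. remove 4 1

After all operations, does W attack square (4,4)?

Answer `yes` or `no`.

Answer: no

Derivation:
Op 1: place WQ@(4,4)
Op 2: place BN@(0,0)
Op 3: place WN@(4,1)
Op 4: place BQ@(2,2)
Op 5: remove (4,1)
Per-piece attacks for W:
  WQ@(4,4): attacks (4,5) (4,3) (4,2) (4,1) (4,0) (5,4) (3,4) (2,4) (1,4) (0,4) (5,5) (5,3) (3,5) (3,3) (2,2) [ray(-1,-1) blocked at (2,2)]
W attacks (4,4): no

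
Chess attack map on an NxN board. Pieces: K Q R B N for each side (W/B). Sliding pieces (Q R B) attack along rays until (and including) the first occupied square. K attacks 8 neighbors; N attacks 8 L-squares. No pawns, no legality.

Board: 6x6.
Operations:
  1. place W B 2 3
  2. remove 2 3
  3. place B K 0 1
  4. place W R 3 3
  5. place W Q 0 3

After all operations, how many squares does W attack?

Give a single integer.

Answer: 19

Derivation:
Op 1: place WB@(2,3)
Op 2: remove (2,3)
Op 3: place BK@(0,1)
Op 4: place WR@(3,3)
Op 5: place WQ@(0,3)
Per-piece attacks for W:
  WQ@(0,3): attacks (0,4) (0,5) (0,2) (0,1) (1,3) (2,3) (3,3) (1,4) (2,5) (1,2) (2,1) (3,0) [ray(0,-1) blocked at (0,1); ray(1,0) blocked at (3,3)]
  WR@(3,3): attacks (3,4) (3,5) (3,2) (3,1) (3,0) (4,3) (5,3) (2,3) (1,3) (0,3) [ray(-1,0) blocked at (0,3)]
Union (19 distinct): (0,1) (0,2) (0,3) (0,4) (0,5) (1,2) (1,3) (1,4) (2,1) (2,3) (2,5) (3,0) (3,1) (3,2) (3,3) (3,4) (3,5) (4,3) (5,3)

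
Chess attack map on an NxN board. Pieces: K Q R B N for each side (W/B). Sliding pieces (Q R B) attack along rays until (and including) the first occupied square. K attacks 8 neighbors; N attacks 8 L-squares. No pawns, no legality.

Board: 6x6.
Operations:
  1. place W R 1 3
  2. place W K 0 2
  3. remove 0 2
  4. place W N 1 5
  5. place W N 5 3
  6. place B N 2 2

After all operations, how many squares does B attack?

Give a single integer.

Op 1: place WR@(1,3)
Op 2: place WK@(0,2)
Op 3: remove (0,2)
Op 4: place WN@(1,5)
Op 5: place WN@(5,3)
Op 6: place BN@(2,2)
Per-piece attacks for B:
  BN@(2,2): attacks (3,4) (4,3) (1,4) (0,3) (3,0) (4,1) (1,0) (0,1)
Union (8 distinct): (0,1) (0,3) (1,0) (1,4) (3,0) (3,4) (4,1) (4,3)

Answer: 8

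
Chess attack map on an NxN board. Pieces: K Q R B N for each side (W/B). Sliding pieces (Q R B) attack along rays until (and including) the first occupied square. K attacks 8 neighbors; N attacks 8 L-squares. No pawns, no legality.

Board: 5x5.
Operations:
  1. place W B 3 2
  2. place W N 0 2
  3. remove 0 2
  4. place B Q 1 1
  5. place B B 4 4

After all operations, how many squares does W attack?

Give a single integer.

Op 1: place WB@(3,2)
Op 2: place WN@(0,2)
Op 3: remove (0,2)
Op 4: place BQ@(1,1)
Op 5: place BB@(4,4)
Per-piece attacks for W:
  WB@(3,2): attacks (4,3) (4,1) (2,3) (1,4) (2,1) (1,0)
Union (6 distinct): (1,0) (1,4) (2,1) (2,3) (4,1) (4,3)

Answer: 6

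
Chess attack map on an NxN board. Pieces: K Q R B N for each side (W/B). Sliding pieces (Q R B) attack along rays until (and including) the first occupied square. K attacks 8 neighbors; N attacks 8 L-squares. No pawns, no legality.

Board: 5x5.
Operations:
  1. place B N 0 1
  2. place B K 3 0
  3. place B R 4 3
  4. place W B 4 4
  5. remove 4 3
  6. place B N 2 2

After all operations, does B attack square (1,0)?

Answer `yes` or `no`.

Answer: yes

Derivation:
Op 1: place BN@(0,1)
Op 2: place BK@(3,0)
Op 3: place BR@(4,3)
Op 4: place WB@(4,4)
Op 5: remove (4,3)
Op 6: place BN@(2,2)
Per-piece attacks for B:
  BN@(0,1): attacks (1,3) (2,2) (2,0)
  BN@(2,2): attacks (3,4) (4,3) (1,4) (0,3) (3,0) (4,1) (1,0) (0,1)
  BK@(3,0): attacks (3,1) (4,0) (2,0) (4,1) (2,1)
B attacks (1,0): yes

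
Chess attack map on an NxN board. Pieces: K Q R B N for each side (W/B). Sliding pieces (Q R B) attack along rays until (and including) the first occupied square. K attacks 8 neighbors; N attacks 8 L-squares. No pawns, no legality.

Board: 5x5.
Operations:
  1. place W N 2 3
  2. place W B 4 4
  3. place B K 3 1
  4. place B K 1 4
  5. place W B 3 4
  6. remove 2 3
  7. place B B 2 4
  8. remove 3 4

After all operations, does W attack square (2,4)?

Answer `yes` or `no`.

Op 1: place WN@(2,3)
Op 2: place WB@(4,4)
Op 3: place BK@(3,1)
Op 4: place BK@(1,4)
Op 5: place WB@(3,4)
Op 6: remove (2,3)
Op 7: place BB@(2,4)
Op 8: remove (3,4)
Per-piece attacks for W:
  WB@(4,4): attacks (3,3) (2,2) (1,1) (0,0)
W attacks (2,4): no

Answer: no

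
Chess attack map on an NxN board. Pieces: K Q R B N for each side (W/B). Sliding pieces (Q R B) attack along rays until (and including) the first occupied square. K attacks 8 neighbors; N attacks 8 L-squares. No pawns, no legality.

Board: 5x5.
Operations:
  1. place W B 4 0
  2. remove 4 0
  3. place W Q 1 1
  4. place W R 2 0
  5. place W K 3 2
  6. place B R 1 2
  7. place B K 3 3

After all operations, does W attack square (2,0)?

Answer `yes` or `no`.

Op 1: place WB@(4,0)
Op 2: remove (4,0)
Op 3: place WQ@(1,1)
Op 4: place WR@(2,0)
Op 5: place WK@(3,2)
Op 6: place BR@(1,2)
Op 7: place BK@(3,3)
Per-piece attacks for W:
  WQ@(1,1): attacks (1,2) (1,0) (2,1) (3,1) (4,1) (0,1) (2,2) (3,3) (2,0) (0,2) (0,0) [ray(0,1) blocked at (1,2); ray(1,1) blocked at (3,3); ray(1,-1) blocked at (2,0)]
  WR@(2,0): attacks (2,1) (2,2) (2,3) (2,4) (3,0) (4,0) (1,0) (0,0)
  WK@(3,2): attacks (3,3) (3,1) (4,2) (2,2) (4,3) (4,1) (2,3) (2,1)
W attacks (2,0): yes

Answer: yes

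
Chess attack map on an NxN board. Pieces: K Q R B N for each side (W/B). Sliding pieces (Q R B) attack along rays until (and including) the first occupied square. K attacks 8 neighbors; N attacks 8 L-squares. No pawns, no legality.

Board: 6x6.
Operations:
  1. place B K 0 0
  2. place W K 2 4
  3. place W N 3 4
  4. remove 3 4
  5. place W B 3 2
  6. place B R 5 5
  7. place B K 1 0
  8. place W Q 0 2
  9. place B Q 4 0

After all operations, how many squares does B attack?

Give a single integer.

Answer: 25

Derivation:
Op 1: place BK@(0,0)
Op 2: place WK@(2,4)
Op 3: place WN@(3,4)
Op 4: remove (3,4)
Op 5: place WB@(3,2)
Op 6: place BR@(5,5)
Op 7: place BK@(1,0)
Op 8: place WQ@(0,2)
Op 9: place BQ@(4,0)
Per-piece attacks for B:
  BK@(0,0): attacks (0,1) (1,0) (1,1)
  BK@(1,0): attacks (1,1) (2,0) (0,0) (2,1) (0,1)
  BQ@(4,0): attacks (4,1) (4,2) (4,3) (4,4) (4,5) (5,0) (3,0) (2,0) (1,0) (5,1) (3,1) (2,2) (1,3) (0,4) [ray(-1,0) blocked at (1,0)]
  BR@(5,5): attacks (5,4) (5,3) (5,2) (5,1) (5,0) (4,5) (3,5) (2,5) (1,5) (0,5)
Union (25 distinct): (0,0) (0,1) (0,4) (0,5) (1,0) (1,1) (1,3) (1,5) (2,0) (2,1) (2,2) (2,5) (3,0) (3,1) (3,5) (4,1) (4,2) (4,3) (4,4) (4,5) (5,0) (5,1) (5,2) (5,3) (5,4)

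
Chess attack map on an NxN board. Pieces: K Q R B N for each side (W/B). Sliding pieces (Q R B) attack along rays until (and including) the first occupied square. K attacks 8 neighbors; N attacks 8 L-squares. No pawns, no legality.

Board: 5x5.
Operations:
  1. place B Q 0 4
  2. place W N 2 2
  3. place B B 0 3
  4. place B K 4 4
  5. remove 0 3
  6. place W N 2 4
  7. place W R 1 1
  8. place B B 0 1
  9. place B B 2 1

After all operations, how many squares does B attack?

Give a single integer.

Answer: 15

Derivation:
Op 1: place BQ@(0,4)
Op 2: place WN@(2,2)
Op 3: place BB@(0,3)
Op 4: place BK@(4,4)
Op 5: remove (0,3)
Op 6: place WN@(2,4)
Op 7: place WR@(1,1)
Op 8: place BB@(0,1)
Op 9: place BB@(2,1)
Per-piece attacks for B:
  BB@(0,1): attacks (1,2) (2,3) (3,4) (1,0)
  BQ@(0,4): attacks (0,3) (0,2) (0,1) (1,4) (2,4) (1,3) (2,2) [ray(0,-1) blocked at (0,1); ray(1,0) blocked at (2,4); ray(1,-1) blocked at (2,2)]
  BB@(2,1): attacks (3,2) (4,3) (3,0) (1,2) (0,3) (1,0)
  BK@(4,4): attacks (4,3) (3,4) (3,3)
Union (15 distinct): (0,1) (0,2) (0,3) (1,0) (1,2) (1,3) (1,4) (2,2) (2,3) (2,4) (3,0) (3,2) (3,3) (3,4) (4,3)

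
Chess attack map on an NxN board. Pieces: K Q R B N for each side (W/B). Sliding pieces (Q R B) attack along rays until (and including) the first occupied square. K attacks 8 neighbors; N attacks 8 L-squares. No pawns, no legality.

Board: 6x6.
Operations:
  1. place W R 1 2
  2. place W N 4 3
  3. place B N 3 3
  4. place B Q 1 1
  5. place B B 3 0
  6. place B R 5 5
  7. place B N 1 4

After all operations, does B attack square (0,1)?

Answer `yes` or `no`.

Op 1: place WR@(1,2)
Op 2: place WN@(4,3)
Op 3: place BN@(3,3)
Op 4: place BQ@(1,1)
Op 5: place BB@(3,0)
Op 6: place BR@(5,5)
Op 7: place BN@(1,4)
Per-piece attacks for B:
  BQ@(1,1): attacks (1,2) (1,0) (2,1) (3,1) (4,1) (5,1) (0,1) (2,2) (3,3) (2,0) (0,2) (0,0) [ray(0,1) blocked at (1,2); ray(1,1) blocked at (3,3)]
  BN@(1,4): attacks (3,5) (2,2) (3,3) (0,2)
  BB@(3,0): attacks (4,1) (5,2) (2,1) (1,2) [ray(-1,1) blocked at (1,2)]
  BN@(3,3): attacks (4,5) (5,4) (2,5) (1,4) (4,1) (5,2) (2,1) (1,2)
  BR@(5,5): attacks (5,4) (5,3) (5,2) (5,1) (5,0) (4,5) (3,5) (2,5) (1,5) (0,5)
B attacks (0,1): yes

Answer: yes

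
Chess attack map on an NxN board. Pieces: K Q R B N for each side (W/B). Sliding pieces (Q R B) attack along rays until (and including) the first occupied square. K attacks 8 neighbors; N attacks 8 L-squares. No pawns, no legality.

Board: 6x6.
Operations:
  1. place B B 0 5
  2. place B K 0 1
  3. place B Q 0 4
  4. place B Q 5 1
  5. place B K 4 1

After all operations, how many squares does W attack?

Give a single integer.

Op 1: place BB@(0,5)
Op 2: place BK@(0,1)
Op 3: place BQ@(0,4)
Op 4: place BQ@(5,1)
Op 5: place BK@(4,1)
Per-piece attacks for W:
Union (0 distinct): (none)

Answer: 0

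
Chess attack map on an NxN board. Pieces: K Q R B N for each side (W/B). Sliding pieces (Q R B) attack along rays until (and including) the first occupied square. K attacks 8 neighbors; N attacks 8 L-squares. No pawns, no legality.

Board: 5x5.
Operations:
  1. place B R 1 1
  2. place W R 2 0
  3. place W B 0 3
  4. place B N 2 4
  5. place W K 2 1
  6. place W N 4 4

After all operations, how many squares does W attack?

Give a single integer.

Op 1: place BR@(1,1)
Op 2: place WR@(2,0)
Op 3: place WB@(0,3)
Op 4: place BN@(2,4)
Op 5: place WK@(2,1)
Op 6: place WN@(4,4)
Per-piece attacks for W:
  WB@(0,3): attacks (1,4) (1,2) (2,1) [ray(1,-1) blocked at (2,1)]
  WR@(2,0): attacks (2,1) (3,0) (4,0) (1,0) (0,0) [ray(0,1) blocked at (2,1)]
  WK@(2,1): attacks (2,2) (2,0) (3,1) (1,1) (3,2) (3,0) (1,2) (1,0)
  WN@(4,4): attacks (3,2) (2,3)
Union (13 distinct): (0,0) (1,0) (1,1) (1,2) (1,4) (2,0) (2,1) (2,2) (2,3) (3,0) (3,1) (3,2) (4,0)

Answer: 13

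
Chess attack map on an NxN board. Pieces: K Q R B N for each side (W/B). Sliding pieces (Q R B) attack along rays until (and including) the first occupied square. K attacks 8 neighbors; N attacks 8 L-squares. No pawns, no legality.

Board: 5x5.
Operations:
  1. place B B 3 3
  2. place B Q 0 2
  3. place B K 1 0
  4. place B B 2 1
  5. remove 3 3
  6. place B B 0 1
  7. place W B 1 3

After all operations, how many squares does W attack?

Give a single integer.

Answer: 6

Derivation:
Op 1: place BB@(3,3)
Op 2: place BQ@(0,2)
Op 3: place BK@(1,0)
Op 4: place BB@(2,1)
Op 5: remove (3,3)
Op 6: place BB@(0,1)
Op 7: place WB@(1,3)
Per-piece attacks for W:
  WB@(1,3): attacks (2,4) (2,2) (3,1) (4,0) (0,4) (0,2) [ray(-1,-1) blocked at (0,2)]
Union (6 distinct): (0,2) (0,4) (2,2) (2,4) (3,1) (4,0)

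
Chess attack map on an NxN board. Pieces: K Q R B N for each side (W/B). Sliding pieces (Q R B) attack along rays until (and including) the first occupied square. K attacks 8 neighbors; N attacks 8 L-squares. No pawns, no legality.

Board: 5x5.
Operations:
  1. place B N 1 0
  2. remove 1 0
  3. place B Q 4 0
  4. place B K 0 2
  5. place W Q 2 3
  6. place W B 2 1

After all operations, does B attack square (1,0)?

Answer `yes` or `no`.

Answer: yes

Derivation:
Op 1: place BN@(1,0)
Op 2: remove (1,0)
Op 3: place BQ@(4,0)
Op 4: place BK@(0,2)
Op 5: place WQ@(2,3)
Op 6: place WB@(2,1)
Per-piece attacks for B:
  BK@(0,2): attacks (0,3) (0,1) (1,2) (1,3) (1,1)
  BQ@(4,0): attacks (4,1) (4,2) (4,3) (4,4) (3,0) (2,0) (1,0) (0,0) (3,1) (2,2) (1,3) (0,4)
B attacks (1,0): yes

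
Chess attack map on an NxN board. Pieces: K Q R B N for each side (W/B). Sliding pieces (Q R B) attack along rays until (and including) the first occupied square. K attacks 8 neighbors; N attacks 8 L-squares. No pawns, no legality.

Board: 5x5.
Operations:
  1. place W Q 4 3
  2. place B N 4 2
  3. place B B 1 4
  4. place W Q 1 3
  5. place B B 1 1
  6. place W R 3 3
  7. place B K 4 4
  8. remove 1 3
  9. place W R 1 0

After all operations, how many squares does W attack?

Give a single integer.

Answer: 17

Derivation:
Op 1: place WQ@(4,3)
Op 2: place BN@(4,2)
Op 3: place BB@(1,4)
Op 4: place WQ@(1,3)
Op 5: place BB@(1,1)
Op 6: place WR@(3,3)
Op 7: place BK@(4,4)
Op 8: remove (1,3)
Op 9: place WR@(1,0)
Per-piece attacks for W:
  WR@(1,0): attacks (1,1) (2,0) (3,0) (4,0) (0,0) [ray(0,1) blocked at (1,1)]
  WR@(3,3): attacks (3,4) (3,2) (3,1) (3,0) (4,3) (2,3) (1,3) (0,3) [ray(1,0) blocked at (4,3)]
  WQ@(4,3): attacks (4,4) (4,2) (3,3) (3,4) (3,2) (2,1) (1,0) [ray(0,1) blocked at (4,4); ray(0,-1) blocked at (4,2); ray(-1,0) blocked at (3,3); ray(-1,-1) blocked at (1,0)]
Union (17 distinct): (0,0) (0,3) (1,0) (1,1) (1,3) (2,0) (2,1) (2,3) (3,0) (3,1) (3,2) (3,3) (3,4) (4,0) (4,2) (4,3) (4,4)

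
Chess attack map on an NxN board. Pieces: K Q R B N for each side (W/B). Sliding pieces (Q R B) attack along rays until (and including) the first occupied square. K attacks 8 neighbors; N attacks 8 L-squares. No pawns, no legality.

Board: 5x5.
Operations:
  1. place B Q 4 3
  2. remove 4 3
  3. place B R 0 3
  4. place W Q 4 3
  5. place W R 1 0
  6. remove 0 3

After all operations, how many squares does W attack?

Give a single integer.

Answer: 18

Derivation:
Op 1: place BQ@(4,3)
Op 2: remove (4,3)
Op 3: place BR@(0,3)
Op 4: place WQ@(4,3)
Op 5: place WR@(1,0)
Op 6: remove (0,3)
Per-piece attacks for W:
  WR@(1,0): attacks (1,1) (1,2) (1,3) (1,4) (2,0) (3,0) (4,0) (0,0)
  WQ@(4,3): attacks (4,4) (4,2) (4,1) (4,0) (3,3) (2,3) (1,3) (0,3) (3,4) (3,2) (2,1) (1,0) [ray(-1,-1) blocked at (1,0)]
Union (18 distinct): (0,0) (0,3) (1,0) (1,1) (1,2) (1,3) (1,4) (2,0) (2,1) (2,3) (3,0) (3,2) (3,3) (3,4) (4,0) (4,1) (4,2) (4,4)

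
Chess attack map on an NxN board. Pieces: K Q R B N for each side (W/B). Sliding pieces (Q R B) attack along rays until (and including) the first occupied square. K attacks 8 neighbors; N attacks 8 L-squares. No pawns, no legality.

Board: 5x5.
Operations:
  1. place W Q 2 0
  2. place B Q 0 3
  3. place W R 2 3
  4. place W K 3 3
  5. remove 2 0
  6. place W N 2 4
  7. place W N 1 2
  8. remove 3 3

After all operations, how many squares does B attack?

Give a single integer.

Answer: 8

Derivation:
Op 1: place WQ@(2,0)
Op 2: place BQ@(0,3)
Op 3: place WR@(2,3)
Op 4: place WK@(3,3)
Op 5: remove (2,0)
Op 6: place WN@(2,4)
Op 7: place WN@(1,2)
Op 8: remove (3,3)
Per-piece attacks for B:
  BQ@(0,3): attacks (0,4) (0,2) (0,1) (0,0) (1,3) (2,3) (1,4) (1,2) [ray(1,0) blocked at (2,3); ray(1,-1) blocked at (1,2)]
Union (8 distinct): (0,0) (0,1) (0,2) (0,4) (1,2) (1,3) (1,4) (2,3)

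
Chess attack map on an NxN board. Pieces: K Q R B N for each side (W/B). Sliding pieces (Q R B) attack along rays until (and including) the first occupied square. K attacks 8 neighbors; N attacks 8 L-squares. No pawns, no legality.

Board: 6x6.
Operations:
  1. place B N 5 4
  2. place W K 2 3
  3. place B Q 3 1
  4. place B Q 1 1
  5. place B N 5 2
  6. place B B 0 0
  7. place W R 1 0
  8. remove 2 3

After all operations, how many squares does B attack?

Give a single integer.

Answer: 26

Derivation:
Op 1: place BN@(5,4)
Op 2: place WK@(2,3)
Op 3: place BQ@(3,1)
Op 4: place BQ@(1,1)
Op 5: place BN@(5,2)
Op 6: place BB@(0,0)
Op 7: place WR@(1,0)
Op 8: remove (2,3)
Per-piece attacks for B:
  BB@(0,0): attacks (1,1) [ray(1,1) blocked at (1,1)]
  BQ@(1,1): attacks (1,2) (1,3) (1,4) (1,5) (1,0) (2,1) (3,1) (0,1) (2,2) (3,3) (4,4) (5,5) (2,0) (0,2) (0,0) [ray(0,-1) blocked at (1,0); ray(1,0) blocked at (3,1); ray(-1,-1) blocked at (0,0)]
  BQ@(3,1): attacks (3,2) (3,3) (3,4) (3,5) (3,0) (4,1) (5,1) (2,1) (1,1) (4,2) (5,3) (4,0) (2,2) (1,3) (0,4) (2,0) [ray(-1,0) blocked at (1,1)]
  BN@(5,2): attacks (4,4) (3,3) (4,0) (3,1)
  BN@(5,4): attacks (3,5) (4,2) (3,3)
Union (26 distinct): (0,0) (0,1) (0,2) (0,4) (1,0) (1,1) (1,2) (1,3) (1,4) (1,5) (2,0) (2,1) (2,2) (3,0) (3,1) (3,2) (3,3) (3,4) (3,5) (4,0) (4,1) (4,2) (4,4) (5,1) (5,3) (5,5)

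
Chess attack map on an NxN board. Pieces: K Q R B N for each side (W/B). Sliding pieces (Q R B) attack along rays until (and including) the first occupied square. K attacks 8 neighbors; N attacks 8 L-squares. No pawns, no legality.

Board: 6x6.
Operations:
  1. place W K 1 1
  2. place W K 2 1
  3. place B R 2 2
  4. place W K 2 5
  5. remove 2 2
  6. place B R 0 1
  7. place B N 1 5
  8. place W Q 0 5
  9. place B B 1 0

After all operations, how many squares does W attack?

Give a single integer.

Op 1: place WK@(1,1)
Op 2: place WK@(2,1)
Op 3: place BR@(2,2)
Op 4: place WK@(2,5)
Op 5: remove (2,2)
Op 6: place BR@(0,1)
Op 7: place BN@(1,5)
Op 8: place WQ@(0,5)
Op 9: place BB@(1,0)
Per-piece attacks for W:
  WQ@(0,5): attacks (0,4) (0,3) (0,2) (0,1) (1,5) (1,4) (2,3) (3,2) (4,1) (5,0) [ray(0,-1) blocked at (0,1); ray(1,0) blocked at (1,5)]
  WK@(1,1): attacks (1,2) (1,0) (2,1) (0,1) (2,2) (2,0) (0,2) (0,0)
  WK@(2,1): attacks (2,2) (2,0) (3,1) (1,1) (3,2) (3,0) (1,2) (1,0)
  WK@(2,5): attacks (2,4) (3,5) (1,5) (3,4) (1,4)
Union (22 distinct): (0,0) (0,1) (0,2) (0,3) (0,4) (1,0) (1,1) (1,2) (1,4) (1,5) (2,0) (2,1) (2,2) (2,3) (2,4) (3,0) (3,1) (3,2) (3,4) (3,5) (4,1) (5,0)

Answer: 22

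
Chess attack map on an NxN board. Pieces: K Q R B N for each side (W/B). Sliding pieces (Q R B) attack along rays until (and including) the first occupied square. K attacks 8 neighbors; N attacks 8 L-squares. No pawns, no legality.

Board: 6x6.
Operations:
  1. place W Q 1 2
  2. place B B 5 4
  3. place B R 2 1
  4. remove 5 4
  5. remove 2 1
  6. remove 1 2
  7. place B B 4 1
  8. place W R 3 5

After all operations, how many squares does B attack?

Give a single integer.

Op 1: place WQ@(1,2)
Op 2: place BB@(5,4)
Op 3: place BR@(2,1)
Op 4: remove (5,4)
Op 5: remove (2,1)
Op 6: remove (1,2)
Op 7: place BB@(4,1)
Op 8: place WR@(3,5)
Per-piece attacks for B:
  BB@(4,1): attacks (5,2) (5,0) (3,2) (2,3) (1,4) (0,5) (3,0)
Union (7 distinct): (0,5) (1,4) (2,3) (3,0) (3,2) (5,0) (5,2)

Answer: 7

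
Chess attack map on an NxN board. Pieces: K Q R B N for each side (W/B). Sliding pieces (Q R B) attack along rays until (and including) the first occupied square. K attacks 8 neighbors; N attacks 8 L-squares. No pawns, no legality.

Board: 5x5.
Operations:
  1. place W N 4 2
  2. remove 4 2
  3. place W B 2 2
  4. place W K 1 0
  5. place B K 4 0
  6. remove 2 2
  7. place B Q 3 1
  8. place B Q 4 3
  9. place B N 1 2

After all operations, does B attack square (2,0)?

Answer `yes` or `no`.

Answer: yes

Derivation:
Op 1: place WN@(4,2)
Op 2: remove (4,2)
Op 3: place WB@(2,2)
Op 4: place WK@(1,0)
Op 5: place BK@(4,0)
Op 6: remove (2,2)
Op 7: place BQ@(3,1)
Op 8: place BQ@(4,3)
Op 9: place BN@(1,2)
Per-piece attacks for B:
  BN@(1,2): attacks (2,4) (3,3) (0,4) (2,0) (3,1) (0,0)
  BQ@(3,1): attacks (3,2) (3,3) (3,4) (3,0) (4,1) (2,1) (1,1) (0,1) (4,2) (4,0) (2,2) (1,3) (0,4) (2,0) [ray(1,-1) blocked at (4,0)]
  BK@(4,0): attacks (4,1) (3,0) (3,1)
  BQ@(4,3): attacks (4,4) (4,2) (4,1) (4,0) (3,3) (2,3) (1,3) (0,3) (3,4) (3,2) (2,1) (1,0) [ray(0,-1) blocked at (4,0); ray(-1,-1) blocked at (1,0)]
B attacks (2,0): yes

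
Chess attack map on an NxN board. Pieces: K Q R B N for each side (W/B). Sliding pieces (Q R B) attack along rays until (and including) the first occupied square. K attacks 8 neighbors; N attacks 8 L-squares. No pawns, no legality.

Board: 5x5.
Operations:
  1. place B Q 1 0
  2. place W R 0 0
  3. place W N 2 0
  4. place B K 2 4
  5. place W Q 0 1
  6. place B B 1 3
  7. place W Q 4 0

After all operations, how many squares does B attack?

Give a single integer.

Op 1: place BQ@(1,0)
Op 2: place WR@(0,0)
Op 3: place WN@(2,0)
Op 4: place BK@(2,4)
Op 5: place WQ@(0,1)
Op 6: place BB@(1,3)
Op 7: place WQ@(4,0)
Per-piece attacks for B:
  BQ@(1,0): attacks (1,1) (1,2) (1,3) (2,0) (0,0) (2,1) (3,2) (4,3) (0,1) [ray(0,1) blocked at (1,3); ray(1,0) blocked at (2,0); ray(-1,0) blocked at (0,0); ray(-1,1) blocked at (0,1)]
  BB@(1,3): attacks (2,4) (2,2) (3,1) (4,0) (0,4) (0,2) [ray(1,1) blocked at (2,4); ray(1,-1) blocked at (4,0)]
  BK@(2,4): attacks (2,3) (3,4) (1,4) (3,3) (1,3)
Union (19 distinct): (0,0) (0,1) (0,2) (0,4) (1,1) (1,2) (1,3) (1,4) (2,0) (2,1) (2,2) (2,3) (2,4) (3,1) (3,2) (3,3) (3,4) (4,0) (4,3)

Answer: 19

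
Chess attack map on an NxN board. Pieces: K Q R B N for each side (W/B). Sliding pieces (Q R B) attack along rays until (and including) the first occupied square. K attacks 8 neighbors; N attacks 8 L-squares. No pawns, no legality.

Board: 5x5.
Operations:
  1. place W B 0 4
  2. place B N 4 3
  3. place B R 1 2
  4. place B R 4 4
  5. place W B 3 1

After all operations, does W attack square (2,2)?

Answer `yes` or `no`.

Op 1: place WB@(0,4)
Op 2: place BN@(4,3)
Op 3: place BR@(1,2)
Op 4: place BR@(4,4)
Op 5: place WB@(3,1)
Per-piece attacks for W:
  WB@(0,4): attacks (1,3) (2,2) (3,1) [ray(1,-1) blocked at (3,1)]
  WB@(3,1): attacks (4,2) (4,0) (2,2) (1,3) (0,4) (2,0) [ray(-1,1) blocked at (0,4)]
W attacks (2,2): yes

Answer: yes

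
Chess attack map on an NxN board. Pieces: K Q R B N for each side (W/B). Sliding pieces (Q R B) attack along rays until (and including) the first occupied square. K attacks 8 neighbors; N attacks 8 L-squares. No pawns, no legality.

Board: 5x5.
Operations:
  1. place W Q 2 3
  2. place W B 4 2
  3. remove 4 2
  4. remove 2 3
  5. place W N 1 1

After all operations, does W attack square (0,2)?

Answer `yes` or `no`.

Op 1: place WQ@(2,3)
Op 2: place WB@(4,2)
Op 3: remove (4,2)
Op 4: remove (2,3)
Op 5: place WN@(1,1)
Per-piece attacks for W:
  WN@(1,1): attacks (2,3) (3,2) (0,3) (3,0)
W attacks (0,2): no

Answer: no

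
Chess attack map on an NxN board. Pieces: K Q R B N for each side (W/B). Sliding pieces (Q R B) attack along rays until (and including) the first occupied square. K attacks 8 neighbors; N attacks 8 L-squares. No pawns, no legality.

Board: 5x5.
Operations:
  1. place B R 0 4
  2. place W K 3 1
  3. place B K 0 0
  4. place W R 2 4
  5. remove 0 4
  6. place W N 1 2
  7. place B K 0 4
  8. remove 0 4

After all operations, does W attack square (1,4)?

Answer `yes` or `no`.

Op 1: place BR@(0,4)
Op 2: place WK@(3,1)
Op 3: place BK@(0,0)
Op 4: place WR@(2,4)
Op 5: remove (0,4)
Op 6: place WN@(1,2)
Op 7: place BK@(0,4)
Op 8: remove (0,4)
Per-piece attacks for W:
  WN@(1,2): attacks (2,4) (3,3) (0,4) (2,0) (3,1) (0,0)
  WR@(2,4): attacks (2,3) (2,2) (2,1) (2,0) (3,4) (4,4) (1,4) (0,4)
  WK@(3,1): attacks (3,2) (3,0) (4,1) (2,1) (4,2) (4,0) (2,2) (2,0)
W attacks (1,4): yes

Answer: yes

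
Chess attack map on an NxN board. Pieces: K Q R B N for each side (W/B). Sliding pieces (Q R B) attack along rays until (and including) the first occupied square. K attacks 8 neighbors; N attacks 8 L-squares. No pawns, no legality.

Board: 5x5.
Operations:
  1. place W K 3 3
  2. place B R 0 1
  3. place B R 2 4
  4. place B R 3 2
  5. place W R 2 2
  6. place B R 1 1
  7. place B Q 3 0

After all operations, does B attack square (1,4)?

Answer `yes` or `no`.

Answer: yes

Derivation:
Op 1: place WK@(3,3)
Op 2: place BR@(0,1)
Op 3: place BR@(2,4)
Op 4: place BR@(3,2)
Op 5: place WR@(2,2)
Op 6: place BR@(1,1)
Op 7: place BQ@(3,0)
Per-piece attacks for B:
  BR@(0,1): attacks (0,2) (0,3) (0,4) (0,0) (1,1) [ray(1,0) blocked at (1,1)]
  BR@(1,1): attacks (1,2) (1,3) (1,4) (1,0) (2,1) (3,1) (4,1) (0,1) [ray(-1,0) blocked at (0,1)]
  BR@(2,4): attacks (2,3) (2,2) (3,4) (4,4) (1,4) (0,4) [ray(0,-1) blocked at (2,2)]
  BQ@(3,0): attacks (3,1) (3,2) (4,0) (2,0) (1,0) (0,0) (4,1) (2,1) (1,2) (0,3) [ray(0,1) blocked at (3,2)]
  BR@(3,2): attacks (3,3) (3,1) (3,0) (4,2) (2,2) [ray(0,1) blocked at (3,3); ray(0,-1) blocked at (3,0); ray(-1,0) blocked at (2,2)]
B attacks (1,4): yes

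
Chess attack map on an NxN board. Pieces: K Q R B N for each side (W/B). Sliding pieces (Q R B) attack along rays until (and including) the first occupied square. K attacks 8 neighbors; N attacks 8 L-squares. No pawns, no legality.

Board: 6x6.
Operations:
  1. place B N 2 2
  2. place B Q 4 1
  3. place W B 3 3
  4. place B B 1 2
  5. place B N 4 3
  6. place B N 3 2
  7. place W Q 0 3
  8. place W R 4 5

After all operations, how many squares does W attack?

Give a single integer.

Op 1: place BN@(2,2)
Op 2: place BQ@(4,1)
Op 3: place WB@(3,3)
Op 4: place BB@(1,2)
Op 5: place BN@(4,3)
Op 6: place BN@(3,2)
Op 7: place WQ@(0,3)
Op 8: place WR@(4,5)
Per-piece attacks for W:
  WQ@(0,3): attacks (0,4) (0,5) (0,2) (0,1) (0,0) (1,3) (2,3) (3,3) (1,4) (2,5) (1,2) [ray(1,0) blocked at (3,3); ray(1,-1) blocked at (1,2)]
  WB@(3,3): attacks (4,4) (5,5) (4,2) (5,1) (2,4) (1,5) (2,2) [ray(-1,-1) blocked at (2,2)]
  WR@(4,5): attacks (4,4) (4,3) (5,5) (3,5) (2,5) (1,5) (0,5) [ray(0,-1) blocked at (4,3)]
Union (20 distinct): (0,0) (0,1) (0,2) (0,4) (0,5) (1,2) (1,3) (1,4) (1,5) (2,2) (2,3) (2,4) (2,5) (3,3) (3,5) (4,2) (4,3) (4,4) (5,1) (5,5)

Answer: 20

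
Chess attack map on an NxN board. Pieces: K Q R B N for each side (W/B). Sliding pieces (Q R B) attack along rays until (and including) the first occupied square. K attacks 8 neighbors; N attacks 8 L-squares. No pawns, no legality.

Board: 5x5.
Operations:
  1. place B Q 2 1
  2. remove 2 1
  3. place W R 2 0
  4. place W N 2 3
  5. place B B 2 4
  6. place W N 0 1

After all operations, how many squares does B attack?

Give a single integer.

Answer: 4

Derivation:
Op 1: place BQ@(2,1)
Op 2: remove (2,1)
Op 3: place WR@(2,0)
Op 4: place WN@(2,3)
Op 5: place BB@(2,4)
Op 6: place WN@(0,1)
Per-piece attacks for B:
  BB@(2,4): attacks (3,3) (4,2) (1,3) (0,2)
Union (4 distinct): (0,2) (1,3) (3,3) (4,2)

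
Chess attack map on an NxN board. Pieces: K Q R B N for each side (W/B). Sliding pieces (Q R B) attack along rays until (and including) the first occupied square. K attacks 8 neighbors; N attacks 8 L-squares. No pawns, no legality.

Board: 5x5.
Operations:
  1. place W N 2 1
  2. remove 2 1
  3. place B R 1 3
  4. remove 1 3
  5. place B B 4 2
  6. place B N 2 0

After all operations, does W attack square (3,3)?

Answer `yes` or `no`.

Op 1: place WN@(2,1)
Op 2: remove (2,1)
Op 3: place BR@(1,3)
Op 4: remove (1,3)
Op 5: place BB@(4,2)
Op 6: place BN@(2,0)
Per-piece attacks for W:
W attacks (3,3): no

Answer: no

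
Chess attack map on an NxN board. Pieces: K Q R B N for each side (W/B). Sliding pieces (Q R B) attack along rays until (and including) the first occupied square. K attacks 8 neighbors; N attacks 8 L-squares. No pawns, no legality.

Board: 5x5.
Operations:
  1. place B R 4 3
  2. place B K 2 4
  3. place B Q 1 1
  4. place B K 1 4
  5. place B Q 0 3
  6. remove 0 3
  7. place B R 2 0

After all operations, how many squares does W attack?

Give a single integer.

Op 1: place BR@(4,3)
Op 2: place BK@(2,4)
Op 3: place BQ@(1,1)
Op 4: place BK@(1,4)
Op 5: place BQ@(0,3)
Op 6: remove (0,3)
Op 7: place BR@(2,0)
Per-piece attacks for W:
Union (0 distinct): (none)

Answer: 0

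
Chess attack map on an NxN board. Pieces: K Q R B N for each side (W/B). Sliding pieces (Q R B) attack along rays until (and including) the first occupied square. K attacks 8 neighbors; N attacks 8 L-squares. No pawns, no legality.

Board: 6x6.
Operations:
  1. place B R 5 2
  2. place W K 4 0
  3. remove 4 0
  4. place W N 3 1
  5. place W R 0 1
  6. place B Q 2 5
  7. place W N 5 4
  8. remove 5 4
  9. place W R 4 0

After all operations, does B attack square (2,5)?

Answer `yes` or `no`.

Answer: no

Derivation:
Op 1: place BR@(5,2)
Op 2: place WK@(4,0)
Op 3: remove (4,0)
Op 4: place WN@(3,1)
Op 5: place WR@(0,1)
Op 6: place BQ@(2,5)
Op 7: place WN@(5,4)
Op 8: remove (5,4)
Op 9: place WR@(4,0)
Per-piece attacks for B:
  BQ@(2,5): attacks (2,4) (2,3) (2,2) (2,1) (2,0) (3,5) (4,5) (5,5) (1,5) (0,5) (3,4) (4,3) (5,2) (1,4) (0,3) [ray(1,-1) blocked at (5,2)]
  BR@(5,2): attacks (5,3) (5,4) (5,5) (5,1) (5,0) (4,2) (3,2) (2,2) (1,2) (0,2)
B attacks (2,5): no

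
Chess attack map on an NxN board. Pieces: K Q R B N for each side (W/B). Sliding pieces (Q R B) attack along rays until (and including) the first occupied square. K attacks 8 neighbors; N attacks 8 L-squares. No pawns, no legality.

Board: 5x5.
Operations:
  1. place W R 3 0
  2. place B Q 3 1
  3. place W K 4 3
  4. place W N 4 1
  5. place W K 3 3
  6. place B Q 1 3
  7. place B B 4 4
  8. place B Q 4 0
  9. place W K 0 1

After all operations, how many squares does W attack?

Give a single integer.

Answer: 17

Derivation:
Op 1: place WR@(3,0)
Op 2: place BQ@(3,1)
Op 3: place WK@(4,3)
Op 4: place WN@(4,1)
Op 5: place WK@(3,3)
Op 6: place BQ@(1,3)
Op 7: place BB@(4,4)
Op 8: place BQ@(4,0)
Op 9: place WK@(0,1)
Per-piece attacks for W:
  WK@(0,1): attacks (0,2) (0,0) (1,1) (1,2) (1,0)
  WR@(3,0): attacks (3,1) (4,0) (2,0) (1,0) (0,0) [ray(0,1) blocked at (3,1); ray(1,0) blocked at (4,0)]
  WK@(3,3): attacks (3,4) (3,2) (4,3) (2,3) (4,4) (4,2) (2,4) (2,2)
  WN@(4,1): attacks (3,3) (2,2) (2,0)
  WK@(4,3): attacks (4,4) (4,2) (3,3) (3,4) (3,2)
Union (17 distinct): (0,0) (0,2) (1,0) (1,1) (1,2) (2,0) (2,2) (2,3) (2,4) (3,1) (3,2) (3,3) (3,4) (4,0) (4,2) (4,3) (4,4)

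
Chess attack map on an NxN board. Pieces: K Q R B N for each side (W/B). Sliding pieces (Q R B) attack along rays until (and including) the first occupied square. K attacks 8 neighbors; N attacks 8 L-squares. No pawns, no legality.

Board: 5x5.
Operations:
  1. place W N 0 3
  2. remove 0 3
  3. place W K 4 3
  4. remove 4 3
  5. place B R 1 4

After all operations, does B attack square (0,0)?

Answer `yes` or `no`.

Answer: no

Derivation:
Op 1: place WN@(0,3)
Op 2: remove (0,3)
Op 3: place WK@(4,3)
Op 4: remove (4,3)
Op 5: place BR@(1,4)
Per-piece attacks for B:
  BR@(1,4): attacks (1,3) (1,2) (1,1) (1,0) (2,4) (3,4) (4,4) (0,4)
B attacks (0,0): no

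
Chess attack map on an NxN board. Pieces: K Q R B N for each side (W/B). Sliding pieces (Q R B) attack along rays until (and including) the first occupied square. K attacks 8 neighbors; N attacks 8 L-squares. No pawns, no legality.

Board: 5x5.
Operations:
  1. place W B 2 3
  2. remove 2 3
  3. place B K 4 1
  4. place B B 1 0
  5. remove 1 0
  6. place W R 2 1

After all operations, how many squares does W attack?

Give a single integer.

Answer: 8

Derivation:
Op 1: place WB@(2,3)
Op 2: remove (2,3)
Op 3: place BK@(4,1)
Op 4: place BB@(1,0)
Op 5: remove (1,0)
Op 6: place WR@(2,1)
Per-piece attacks for W:
  WR@(2,1): attacks (2,2) (2,3) (2,4) (2,0) (3,1) (4,1) (1,1) (0,1) [ray(1,0) blocked at (4,1)]
Union (8 distinct): (0,1) (1,1) (2,0) (2,2) (2,3) (2,4) (3,1) (4,1)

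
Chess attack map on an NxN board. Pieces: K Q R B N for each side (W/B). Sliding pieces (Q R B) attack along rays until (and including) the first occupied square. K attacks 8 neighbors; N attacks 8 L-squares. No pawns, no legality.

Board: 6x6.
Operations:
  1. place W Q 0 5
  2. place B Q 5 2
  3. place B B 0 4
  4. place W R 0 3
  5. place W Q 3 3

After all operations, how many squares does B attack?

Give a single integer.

Op 1: place WQ@(0,5)
Op 2: place BQ@(5,2)
Op 3: place BB@(0,4)
Op 4: place WR@(0,3)
Op 5: place WQ@(3,3)
Per-piece attacks for B:
  BB@(0,4): attacks (1,5) (1,3) (2,2) (3,1) (4,0)
  BQ@(5,2): attacks (5,3) (5,4) (5,5) (5,1) (5,0) (4,2) (3,2) (2,2) (1,2) (0,2) (4,3) (3,4) (2,5) (4,1) (3,0)
Union (19 distinct): (0,2) (1,2) (1,3) (1,5) (2,2) (2,5) (3,0) (3,1) (3,2) (3,4) (4,0) (4,1) (4,2) (4,3) (5,0) (5,1) (5,3) (5,4) (5,5)

Answer: 19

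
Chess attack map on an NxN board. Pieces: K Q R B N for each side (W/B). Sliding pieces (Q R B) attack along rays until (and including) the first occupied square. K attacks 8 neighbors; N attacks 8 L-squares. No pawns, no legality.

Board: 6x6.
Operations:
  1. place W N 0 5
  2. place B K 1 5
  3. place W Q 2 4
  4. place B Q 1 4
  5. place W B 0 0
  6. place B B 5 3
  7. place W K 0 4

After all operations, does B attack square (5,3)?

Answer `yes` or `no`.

Op 1: place WN@(0,5)
Op 2: place BK@(1,5)
Op 3: place WQ@(2,4)
Op 4: place BQ@(1,4)
Op 5: place WB@(0,0)
Op 6: place BB@(5,3)
Op 7: place WK@(0,4)
Per-piece attacks for B:
  BQ@(1,4): attacks (1,5) (1,3) (1,2) (1,1) (1,0) (2,4) (0,4) (2,5) (2,3) (3,2) (4,1) (5,0) (0,5) (0,3) [ray(0,1) blocked at (1,5); ray(1,0) blocked at (2,4); ray(-1,0) blocked at (0,4); ray(-1,1) blocked at (0,5)]
  BK@(1,5): attacks (1,4) (2,5) (0,5) (2,4) (0,4)
  BB@(5,3): attacks (4,4) (3,5) (4,2) (3,1) (2,0)
B attacks (5,3): no

Answer: no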